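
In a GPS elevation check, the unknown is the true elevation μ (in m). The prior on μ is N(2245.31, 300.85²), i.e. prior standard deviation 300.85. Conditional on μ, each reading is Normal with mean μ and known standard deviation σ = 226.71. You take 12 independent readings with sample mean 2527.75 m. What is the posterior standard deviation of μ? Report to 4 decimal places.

For Normal data with known variance σ², a Normal(μ₀, σ₀²) prior on μ is conjugate. Posterior precision = 1/σ₀² + n/σ²; posterior mean is the precision-weighted average of μ₀ and x̄.
σ₀² = 300.85² = 90510.7225, σ² = 226.71² = 51397.4241; σ² + n·σ₀² = 51397.4241 + 12·90510.7225 = 1137526.0941.
Posterior precision = 1/σ₀² + n/σ² = 1/90510.7225 + 12/51397.4241 = (σ² + n·σ₀²)/(σ₀²σ²) = 1137526.0941/(90510.7225·51397.4241); posterior variance σₙ² = σ₀²σ²/(σ² + n·σ₀²) = 90510.7225·51397.4241/1137526.0941 = 4089.592330.
Posterior SD = √σₙ² = √(90510.7225·51397.4241/1137526.0941) = 63.9499.

63.9499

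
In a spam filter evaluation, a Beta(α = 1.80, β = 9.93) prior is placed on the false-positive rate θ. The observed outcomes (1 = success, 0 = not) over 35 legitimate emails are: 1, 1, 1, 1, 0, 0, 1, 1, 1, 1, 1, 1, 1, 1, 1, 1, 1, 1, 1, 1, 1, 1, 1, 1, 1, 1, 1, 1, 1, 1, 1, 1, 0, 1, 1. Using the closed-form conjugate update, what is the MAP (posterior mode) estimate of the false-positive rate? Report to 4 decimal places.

0.7333

The Beta prior is conjugate to a Binomial/Bernoulli likelihood; the update adds successes to α and failures to β.
Posterior: Beta(α+k, β+n−k) = Beta(1.80+32, 9.93+3) = Beta(33.80, 12.93).
Mode of Beta(a,b) for a,b>1 is (a−1)/(a+b−2) = 32.80/44.73 = 0.7333.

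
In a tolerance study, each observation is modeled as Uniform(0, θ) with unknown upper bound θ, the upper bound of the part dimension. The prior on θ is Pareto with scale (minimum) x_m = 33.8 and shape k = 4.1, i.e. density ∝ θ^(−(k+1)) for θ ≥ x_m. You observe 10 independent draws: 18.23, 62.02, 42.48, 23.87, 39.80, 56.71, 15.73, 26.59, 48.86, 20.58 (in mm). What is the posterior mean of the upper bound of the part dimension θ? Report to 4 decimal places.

66.7544

A Pareto(scale x_m, shape k) prior on the upper bound θ of Uniform(0, θ) is conjugate: posterior is Pareto(max(x_m, max xᵢ), k + n).
Sample maximum = 62.02; prior scale x_m = 33.8 → posterior scale = max = 62.02.
Posterior shape = 4.1 + 10 = 14.1.
E[θ|data] = k·x_m/(k−1) = 14.1·62.02/13.1 = 66.7544.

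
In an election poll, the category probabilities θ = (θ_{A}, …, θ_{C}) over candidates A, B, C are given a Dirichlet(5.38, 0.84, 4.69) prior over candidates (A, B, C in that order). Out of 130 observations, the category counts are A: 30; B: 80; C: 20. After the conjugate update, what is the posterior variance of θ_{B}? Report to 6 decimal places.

0.001723

The Dirichlet prior is conjugate to the Multinomial likelihood: each posterior αⱼ = prior αⱼ + observed count nⱼ.
Posterior concentration: (35.38, 80.84, 24.69), total = 140.91.
Var[θ_j] = α_j(Σα−α_j)/((Σα)²(Σα+1)) = 80.84·60.07/(140.91²·141.91) = 0.001723.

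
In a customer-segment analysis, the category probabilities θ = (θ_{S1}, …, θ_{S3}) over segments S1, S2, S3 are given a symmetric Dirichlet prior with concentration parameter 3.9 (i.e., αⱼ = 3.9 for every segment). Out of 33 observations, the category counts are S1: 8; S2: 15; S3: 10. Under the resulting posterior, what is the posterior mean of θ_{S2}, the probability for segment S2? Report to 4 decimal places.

The Dirichlet prior is conjugate to the Multinomial likelihood: each posterior αⱼ = prior αⱼ + observed count nⱼ.
Posterior concentration: (11.9, 18.9, 13.9), total = 44.7.
E[θ_{S2}|data] = α_{S2}/Σα = 18.9/44.7 = 0.4228.

0.4228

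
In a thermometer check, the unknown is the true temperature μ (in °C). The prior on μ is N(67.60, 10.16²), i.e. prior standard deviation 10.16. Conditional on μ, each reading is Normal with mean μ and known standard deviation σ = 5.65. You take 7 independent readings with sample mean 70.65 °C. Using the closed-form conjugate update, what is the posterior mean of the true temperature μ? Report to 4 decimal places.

For Normal data with known variance σ², a Normal(μ₀, σ₀²) prior on μ is conjugate. Posterior precision = 1/σ₀² + n/σ²; posterior mean is the precision-weighted average of μ₀ and x̄.
n·x̄ = 7·70.65 = 494.55.
σ₀² = 10.16² = 103.2256, σ² = 5.65² = 31.9225; σ² + n·σ₀² = 31.9225 + 7·103.2256 = 754.5017.
Posterior mean = (μ₀/σ₀² + n·x̄/σ²)/(1/σ₀² + n/σ²) = (σ²·μ₀ + σ₀²·n·x̄)/(σ² + n·σ₀²) = (31.9225·67.60 + 103.2256·494.55)/754.5017 = 53208.18148/754.5017 = 70.5210.

70.5210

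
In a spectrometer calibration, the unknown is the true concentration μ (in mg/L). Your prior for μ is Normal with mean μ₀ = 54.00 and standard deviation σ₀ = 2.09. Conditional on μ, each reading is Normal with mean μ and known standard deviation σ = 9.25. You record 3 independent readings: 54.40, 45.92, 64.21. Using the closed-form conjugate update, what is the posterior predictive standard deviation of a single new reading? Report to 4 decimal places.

9.4525

For Normal data with known variance σ², a Normal(μ₀, σ₀²) prior on μ is conjugate. Posterior precision = 1/σ₀² + n/σ²; posterior mean is the precision-weighted average of μ₀ and x̄.
σ₀² = 2.09² = 4.3681, σ² = 9.25² = 85.5625; σ² + n·σ₀² = 85.5625 + 3·4.3681 = 98.6668.
Posterior precision = 1/σ₀² + n/σ² = 1/4.3681 + 3/85.5625 = (σ² + n·σ₀²)/(σ₀²σ²) = 98.6668/(4.3681·85.5625); posterior variance σₙ² = σ₀²σ²/(σ² + n·σ₀²) = 4.3681·85.5625/98.6668 = 3.787957.
Predictive variance for one new observation = σₙ² + σ² = 4.3681·85.5625/98.6668 + 85.5625 = σ²·(σ₀² + 98.6668)/98.6668 = 85.5625·103.0349/98.6668 = 89.350457; SD = √(85.5625·103.0349/98.6668) = 9.4525.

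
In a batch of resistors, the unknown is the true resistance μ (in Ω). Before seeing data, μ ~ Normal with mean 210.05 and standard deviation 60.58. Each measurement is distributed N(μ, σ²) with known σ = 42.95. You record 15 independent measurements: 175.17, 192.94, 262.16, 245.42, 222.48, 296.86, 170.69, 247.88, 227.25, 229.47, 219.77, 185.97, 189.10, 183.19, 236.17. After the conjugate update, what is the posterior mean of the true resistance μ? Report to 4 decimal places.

218.6788

For Normal data with known variance σ², a Normal(μ₀, σ₀²) prior on μ is conjugate. Posterior precision = 1/σ₀² + n/σ²; posterior mean is the precision-weighted average of μ₀ and x̄.
Σxᵢ = 175.17 + 192.94 + 262.16 + 245.42 + 222.48 + 296.86 + 170.69 + 247.88 + 227.25 + 229.47 + 219.77 + 185.97 + 189.10 + 183.19 + 236.17 = 3284.52, so n·x̄ = 3284.52.
σ₀² = 60.58² = 3669.9364, σ² = 42.95² = 1844.7025; σ² + n·σ₀² = 1844.7025 + 15·3669.9364 = 56893.7485.
Posterior mean = (μ₀/σ₀² + n·x̄/σ²)/(1/σ₀² + n/σ²) = (σ²·μ₀ + σ₀²·n·x̄)/(σ² + n·σ₀²) = (1844.7025·210.05 + 3669.9364·3284.52)/56893.7485 = 12441459.264653/56893.7485 = 218.6788.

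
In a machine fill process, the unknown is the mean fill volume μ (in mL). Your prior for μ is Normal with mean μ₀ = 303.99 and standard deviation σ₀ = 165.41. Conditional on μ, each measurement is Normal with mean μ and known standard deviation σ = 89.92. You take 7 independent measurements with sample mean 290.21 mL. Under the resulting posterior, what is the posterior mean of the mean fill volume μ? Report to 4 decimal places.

290.7682

For Normal data with known variance σ², a Normal(μ₀, σ₀²) prior on μ is conjugate. Posterior precision = 1/σ₀² + n/σ²; posterior mean is the precision-weighted average of μ₀ and x̄.
n·x̄ = 7·290.21 = 2031.47.
σ₀² = 165.41² = 27360.4681, σ² = 89.92² = 8085.6064; σ² + n·σ₀² = 8085.6064 + 7·27360.4681 = 199608.8831.
Posterior mean = (μ₀/σ₀² + n·x̄/σ²)/(1/σ₀² + n/σ²) = (σ²·μ₀ + σ₀²·n·x̄)/(σ² + n·σ₀²) = (8085.6064·303.99 + 27360.4681·2031.47)/199608.8831 = 58039913.620643/199608.8831 = 290.7682.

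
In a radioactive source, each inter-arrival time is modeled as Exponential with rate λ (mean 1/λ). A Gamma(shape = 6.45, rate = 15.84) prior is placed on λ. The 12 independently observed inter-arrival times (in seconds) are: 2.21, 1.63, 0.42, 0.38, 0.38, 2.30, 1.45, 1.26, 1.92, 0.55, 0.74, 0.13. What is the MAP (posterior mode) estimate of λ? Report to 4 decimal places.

With a Gamma(shape α, rate β) prior on the exponential rate λ, the posterior after n observations with total T = Σxᵢ is Gamma(α+n, β+T).
Sum of observations T = 13.37 seconds; n = 12.
Posterior: Gamma(6.45+12, 15.84+13.37) = Gamma(18.45, 29.21).
Mode = (α−1)/β = 0.5974.

0.5974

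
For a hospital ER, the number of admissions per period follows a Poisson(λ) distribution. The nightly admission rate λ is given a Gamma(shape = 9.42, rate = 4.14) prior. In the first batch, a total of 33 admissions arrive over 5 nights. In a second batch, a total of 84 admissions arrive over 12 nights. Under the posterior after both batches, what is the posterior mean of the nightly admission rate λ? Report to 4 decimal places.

With a Gamma(shape α, rate β) prior, the Poisson likelihood is conjugate: the posterior is Gamma(α + ΣXᵢ, β + n).
After batch 1: Gamma(α+S, β+n) = Gamma(9.42+33, 4.14+5) = Gamma(42.42, 9.14).
After batch 2: Gamma(α+S, β+n) = Gamma(42.42+84, 9.14+12) = Gamma(126.42, 21.14).
Posterior mean = α/β = 126.42/21.14 = 5.9801.

5.9801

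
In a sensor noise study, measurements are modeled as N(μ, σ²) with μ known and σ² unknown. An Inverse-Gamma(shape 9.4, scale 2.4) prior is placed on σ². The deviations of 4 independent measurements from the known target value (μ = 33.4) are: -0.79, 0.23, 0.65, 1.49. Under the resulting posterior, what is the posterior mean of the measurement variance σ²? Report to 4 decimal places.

0.3904

With known mean μ and an Inverse-Gamma(α, β) prior on σ², the Normal likelihood is conjugate: posterior is Inv-Gamma(α + n/2, β + Σ(xᵢ−μ)²/2).
Σ(xᵢ−μ)² = (-0.79)² + (0.23)² + (0.65)² + (1.49)² = 3.3196.
Posterior: Inv-Gamma(9.4 + 4/2, 2.4 + 3.3196/2) = Inv-Gamma(11.40, 4.05980).
E[σ²|data] = β/(α−1) = 4.05980/10.40 = 0.3904.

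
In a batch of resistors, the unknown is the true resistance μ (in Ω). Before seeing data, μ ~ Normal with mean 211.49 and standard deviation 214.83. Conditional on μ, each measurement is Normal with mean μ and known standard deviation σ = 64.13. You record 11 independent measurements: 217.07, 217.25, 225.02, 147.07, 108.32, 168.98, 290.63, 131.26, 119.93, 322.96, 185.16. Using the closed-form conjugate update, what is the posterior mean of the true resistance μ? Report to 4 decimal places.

For Normal data with known variance σ², a Normal(μ₀, σ₀²) prior on μ is conjugate. Posterior precision = 1/σ₀² + n/σ²; posterior mean is the precision-weighted average of μ₀ and x̄.
Σxᵢ = 217.07 + 217.25 + 225.02 + 147.07 + 108.32 + 168.98 + 290.63 + 131.26 + 119.93 + 322.96 + 185.16 = 2133.65, so n·x̄ = 2133.65.
σ₀² = 214.83² = 46151.9289, σ² = 64.13² = 4112.6569; σ² + n·σ₀² = 4112.6569 + 11·46151.9289 = 511783.8748.
Posterior mean = (μ₀/σ₀² + n·x̄/σ²)/(1/σ₀² + n/σ²) = (σ²·μ₀ + σ₀²·n·x̄)/(σ² + n·σ₀²) = (4112.6569·211.49 + 46151.9289·2133.65)/511783.8748 = 99341848.905266/511783.8748 = 194.1090.

194.1090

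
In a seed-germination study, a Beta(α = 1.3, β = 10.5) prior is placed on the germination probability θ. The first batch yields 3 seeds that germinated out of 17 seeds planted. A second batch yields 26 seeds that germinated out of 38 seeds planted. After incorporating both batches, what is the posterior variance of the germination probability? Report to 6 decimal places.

The Beta prior is conjugate to a Binomial/Bernoulli likelihood; the update adds successes to α and failures to β.
After batch 1: Beta(1.3+3, 10.5+14) = Beta(4.3, 24.5).
After batch 2: Beta(4.3+26, 24.5+12) = Beta(30.3, 36.5).
Var = αβ/((α+β)²(α+β+1)) = 30.3·36.5/(66.8²·67.8) = 0.003656.

0.003656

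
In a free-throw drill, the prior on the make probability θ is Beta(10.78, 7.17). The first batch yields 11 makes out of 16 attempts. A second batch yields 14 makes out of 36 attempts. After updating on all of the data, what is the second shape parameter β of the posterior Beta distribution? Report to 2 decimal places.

The Beta prior is conjugate to a Binomial/Bernoulli likelihood; the update adds successes to α and failures to β.
After batch 1: Beta(10.78+11, 7.17+5) = Beta(21.78, 12.17).
After batch 2: Beta(21.78+14, 12.17+22) = Beta(35.78, 34.17).
Posterior β = 34.17.

34.17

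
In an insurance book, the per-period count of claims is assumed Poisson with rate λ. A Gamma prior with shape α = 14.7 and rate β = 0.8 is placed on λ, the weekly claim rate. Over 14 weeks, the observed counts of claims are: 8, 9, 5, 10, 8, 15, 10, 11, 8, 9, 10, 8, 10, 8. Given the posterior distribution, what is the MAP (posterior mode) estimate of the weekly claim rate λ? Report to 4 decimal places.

With a Gamma(shape α, rate β) prior, the Poisson likelihood is conjugate: the posterior is Gamma(α + ΣXᵢ, β + n).
Sum of counts S = 129 over n = 14 weeks.
Posterior: Gamma(α+S, β+n) = Gamma(14.7+129, 0.8+14) = Gamma(143.7, 14.8).
Mode of Gamma(α,β) for α≥1 is (α−1)/β = 142.7/14.8 = 9.6419.

9.6419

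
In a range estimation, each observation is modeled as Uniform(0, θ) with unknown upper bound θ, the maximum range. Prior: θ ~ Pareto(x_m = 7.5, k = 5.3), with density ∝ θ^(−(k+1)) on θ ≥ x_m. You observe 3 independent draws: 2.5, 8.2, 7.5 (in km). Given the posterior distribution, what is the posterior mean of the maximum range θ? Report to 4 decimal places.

A Pareto(scale x_m, shape k) prior on the upper bound θ of Uniform(0, θ) is conjugate: posterior is Pareto(max(x_m, max xᵢ), k + n).
Sample maximum = 8.2; prior scale x_m = 7.5 → posterior scale = max = 8.2.
Posterior shape = 5.3 + 3 = 8.3.
E[θ|data] = k·x_m/(k−1) = 8.3·8.2/7.3 = 9.3233.

9.3233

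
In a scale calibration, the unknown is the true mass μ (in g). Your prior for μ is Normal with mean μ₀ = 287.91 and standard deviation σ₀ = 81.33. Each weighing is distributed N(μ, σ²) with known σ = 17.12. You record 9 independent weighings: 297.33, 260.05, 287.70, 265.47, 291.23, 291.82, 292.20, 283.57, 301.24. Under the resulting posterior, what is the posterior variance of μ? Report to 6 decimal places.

For Normal data with known variance σ², a Normal(μ₀, σ₀²) prior on μ is conjugate. Posterior precision = 1/σ₀² + n/σ²; posterior mean is the precision-weighted average of μ₀ and x̄.
σ₀² = 81.33² = 6614.5689, σ² = 17.12² = 293.0944; σ² + n·σ₀² = 293.0944 + 9·6614.5689 = 59824.2145.
Posterior precision = 1/σ₀² + n/σ² = 1/6614.5689 + 9/293.0944 = (σ² + n·σ₀²)/(σ₀²σ²) = 59824.2145/(6614.5689·293.0944); posterior variance σₙ² = σ₀²σ²/(σ² + n·σ₀²) = 6614.5689·293.0944/59824.2145 = 32.406495.

32.406495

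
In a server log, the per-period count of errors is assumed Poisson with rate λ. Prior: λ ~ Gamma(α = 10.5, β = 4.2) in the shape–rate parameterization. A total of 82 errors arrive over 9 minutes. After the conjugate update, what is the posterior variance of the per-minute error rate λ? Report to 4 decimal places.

0.5309

With a Gamma(shape α, rate β) prior, the Poisson likelihood is conjugate: the posterior is Gamma(α + ΣXᵢ, β + n).
Posterior: Gamma(α+S, β+n) = Gamma(10.5+82, 4.2+9) = Gamma(92.5, 13.2).
Var = α/β² = 92.5/13.2² = 0.5309.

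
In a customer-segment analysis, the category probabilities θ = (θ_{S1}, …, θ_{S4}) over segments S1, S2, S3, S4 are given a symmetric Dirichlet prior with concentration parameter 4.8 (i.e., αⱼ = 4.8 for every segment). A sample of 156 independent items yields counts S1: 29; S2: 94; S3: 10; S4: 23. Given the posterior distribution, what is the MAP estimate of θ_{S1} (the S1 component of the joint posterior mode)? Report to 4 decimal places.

0.1916

The Dirichlet prior is conjugate to the Multinomial likelihood: each posterior αⱼ = prior αⱼ + observed count nⱼ.
Posterior concentration: (33.8, 98.8, 14.8, 27.8), total = 175.2.
Joint mode component: (α_{S1}−1)/(Σα−K) = 32.8/171.2 = 0.1916.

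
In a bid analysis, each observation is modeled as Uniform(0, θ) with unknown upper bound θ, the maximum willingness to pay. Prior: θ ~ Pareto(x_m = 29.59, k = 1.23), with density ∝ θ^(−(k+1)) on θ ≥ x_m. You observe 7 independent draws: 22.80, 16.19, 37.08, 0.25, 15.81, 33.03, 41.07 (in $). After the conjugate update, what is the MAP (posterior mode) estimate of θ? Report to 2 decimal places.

41.07

A Pareto(scale x_m, shape k) prior on the upper bound θ of Uniform(0, θ) is conjugate: posterior is Pareto(max(x_m, max xᵢ), k + n).
Sample maximum = 41.07; prior scale x_m = 29.59 → posterior scale = max = 41.07.
Posterior shape = 1.23 + 7 = 8.23.
The Pareto density is decreasing on [x_m, ∞), so the mode is x_m = 41.07.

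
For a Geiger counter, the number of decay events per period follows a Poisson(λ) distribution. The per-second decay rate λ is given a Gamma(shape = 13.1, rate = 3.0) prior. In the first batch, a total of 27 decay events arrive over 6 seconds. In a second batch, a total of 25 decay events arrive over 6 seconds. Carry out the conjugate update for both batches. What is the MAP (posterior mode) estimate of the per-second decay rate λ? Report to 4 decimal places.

4.2733

With a Gamma(shape α, rate β) prior, the Poisson likelihood is conjugate: the posterior is Gamma(α + ΣXᵢ, β + n).
After batch 1: Gamma(α+S, β+n) = Gamma(13.1+27, 3.0+6) = Gamma(40.1, 9.0).
After batch 2: Gamma(α+S, β+n) = Gamma(40.1+25, 9.0+6) = Gamma(65.1, 15.0).
Mode of Gamma(α,β) for α≥1 is (α−1)/β = 64.1/15.0 = 4.2733.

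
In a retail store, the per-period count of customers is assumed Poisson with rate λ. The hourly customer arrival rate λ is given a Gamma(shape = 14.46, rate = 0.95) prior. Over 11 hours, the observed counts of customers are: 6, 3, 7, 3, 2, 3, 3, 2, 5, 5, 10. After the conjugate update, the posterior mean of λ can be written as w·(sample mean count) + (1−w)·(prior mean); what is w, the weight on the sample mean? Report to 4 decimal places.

With a Gamma(shape α, rate β) prior, the Poisson likelihood is conjugate: the posterior is Gamma(α + ΣXᵢ, β + n).
Posterior mean = (α₀+S)/(β₀+n) = [n/(β₀+n)]·(S/n) + [β₀/(β₀+n)]·(α₀/β₀), so only n and β₀ enter the weight.
Weight on data w = n/(β₀+n) = 11/(0.95+11) = 11/11.95 = 0.9205.

0.9205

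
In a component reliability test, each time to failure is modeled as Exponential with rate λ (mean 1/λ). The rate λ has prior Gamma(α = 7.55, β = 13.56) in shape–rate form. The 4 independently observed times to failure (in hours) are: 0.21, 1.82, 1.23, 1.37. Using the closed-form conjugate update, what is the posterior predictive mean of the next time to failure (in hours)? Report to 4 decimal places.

1.7242

With a Gamma(shape α, rate β) prior on the exponential rate λ, the posterior after n observations with total T = Σxᵢ is Gamma(α+n, β+T).
Sum of observations T = 4.63 hours; n = 4.
Posterior: Gamma(7.55+4, 13.56+4.63) = Gamma(11.55, 18.19).
The predictive distribution for the next observation is Lomax; its mean is β/(α−1) = 18.19/10.55 = 1.7242.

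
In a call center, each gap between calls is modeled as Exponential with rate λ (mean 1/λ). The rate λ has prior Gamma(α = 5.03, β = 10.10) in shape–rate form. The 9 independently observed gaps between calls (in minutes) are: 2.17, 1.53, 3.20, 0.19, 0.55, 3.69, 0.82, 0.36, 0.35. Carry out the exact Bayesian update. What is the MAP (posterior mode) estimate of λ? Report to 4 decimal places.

0.5675

With a Gamma(shape α, rate β) prior on the exponential rate λ, the posterior after n observations with total T = Σxᵢ is Gamma(α+n, β+T).
Sum of observations T = 12.86 minutes; n = 9.
Posterior: Gamma(5.03+9, 10.10+12.86) = Gamma(14.03, 22.96).
Mode = (α−1)/β = 0.5675.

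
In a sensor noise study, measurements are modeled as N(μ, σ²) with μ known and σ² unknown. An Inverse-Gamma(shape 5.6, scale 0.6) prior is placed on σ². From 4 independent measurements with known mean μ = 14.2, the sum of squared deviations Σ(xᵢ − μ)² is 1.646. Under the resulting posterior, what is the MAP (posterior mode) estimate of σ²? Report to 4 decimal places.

0.1655

With known mean μ and an Inverse-Gamma(α, β) prior on σ², the Normal likelihood is conjugate: posterior is Inv-Gamma(α + n/2, β + Σ(xᵢ−μ)²/2).
Posterior: Inv-Gamma(5.6 + 4/2, 0.6 + 1.646/2) = Inv-Gamma(7.60, 1.4230).
Mode = β/(α+1) = 1.4230/8.60 = 0.1655.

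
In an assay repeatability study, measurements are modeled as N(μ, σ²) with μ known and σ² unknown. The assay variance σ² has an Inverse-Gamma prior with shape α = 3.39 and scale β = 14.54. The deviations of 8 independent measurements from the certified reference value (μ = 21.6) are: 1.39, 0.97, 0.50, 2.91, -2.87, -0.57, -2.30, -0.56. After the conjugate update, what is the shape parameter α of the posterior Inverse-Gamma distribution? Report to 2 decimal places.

7.39

With known mean μ and an Inverse-Gamma(α, β) prior on σ², the Normal likelihood is conjugate: posterior is Inv-Gamma(α + n/2, β + Σ(xᵢ−μ)²/2).
Σ(xᵢ−μ)² = (1.39)² + (0.97)² + (0.50)² + (2.91)² + (-2.87)² + (-0.57)² + (-2.30)² + (-0.56)² = 25.7565.
Posterior: Inv-Gamma(3.39 + 8/2, 14.54 + 25.7565/2) = Inv-Gamma(7.39, 27.41825).
Posterior α = 7.39.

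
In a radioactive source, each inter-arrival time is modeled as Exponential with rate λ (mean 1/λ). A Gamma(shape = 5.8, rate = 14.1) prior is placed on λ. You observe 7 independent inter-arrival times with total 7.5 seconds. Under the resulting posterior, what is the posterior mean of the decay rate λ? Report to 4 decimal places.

0.5926

With a Gamma(shape α, rate β) prior on the exponential rate λ, the posterior after n observations with total T = Σxᵢ is Gamma(α+n, β+T).
Posterior: Gamma(5.8+7, 14.1+7.5) = Gamma(12.8, 21.6).
Posterior mean of λ = α/β = 12.8/21.6 = 0.5926.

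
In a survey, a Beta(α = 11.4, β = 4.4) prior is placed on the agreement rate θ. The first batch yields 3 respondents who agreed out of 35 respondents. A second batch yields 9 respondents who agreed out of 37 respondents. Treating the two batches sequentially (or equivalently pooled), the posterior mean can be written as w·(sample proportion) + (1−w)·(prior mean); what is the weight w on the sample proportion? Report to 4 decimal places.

0.8200

The Beta prior is conjugate to a Binomial/Bernoulli likelihood; the update adds successes to α and failures to β.
Total number of respondents: n = 35 + 37 = 72.
Posterior mean = (α₀+k)/(α₀+β₀+n) = [n/(α₀+β₀+n)]·(k/n) + [(α₀+β₀)/(α₀+β₀+n)]·α₀/(α₀+β₀), so only n and the prior enter the weight.
The weight on the data is w = n/(α₀+β₀+n) = 72/(11.4+4.4+72) = 72/87.8 = 0.8200.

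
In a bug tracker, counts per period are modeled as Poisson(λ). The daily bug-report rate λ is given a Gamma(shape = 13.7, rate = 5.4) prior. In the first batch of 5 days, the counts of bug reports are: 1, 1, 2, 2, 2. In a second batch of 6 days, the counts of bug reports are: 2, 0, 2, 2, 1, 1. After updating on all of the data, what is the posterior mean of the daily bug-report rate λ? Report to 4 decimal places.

1.8110

With a Gamma(shape α, rate β) prior, the Poisson likelihood is conjugate: the posterior is Gamma(α + ΣXᵢ, β + n).
Batch 1: sum of counts S = 8 over n = 5 days.
After batch 1: Gamma(α+S, β+n) = Gamma(13.7+8, 5.4+5) = Gamma(21.7, 10.4).
Batch 2: sum of counts S = 8 over n = 6 days.
After batch 2: Gamma(α+S, β+n) = Gamma(21.7+8, 10.4+6) = Gamma(29.7, 16.4).
Posterior mean = α/β = 29.7/16.4 = 1.8110.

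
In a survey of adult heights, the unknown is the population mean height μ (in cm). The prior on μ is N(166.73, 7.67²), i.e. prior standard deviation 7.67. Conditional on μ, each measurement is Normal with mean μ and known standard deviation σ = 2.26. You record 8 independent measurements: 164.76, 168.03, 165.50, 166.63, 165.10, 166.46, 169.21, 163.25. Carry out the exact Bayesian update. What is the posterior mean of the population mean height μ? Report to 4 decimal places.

For Normal data with known variance σ², a Normal(μ₀, σ₀²) prior on μ is conjugate. Posterior precision = 1/σ₀² + n/σ²; posterior mean is the precision-weighted average of μ₀ and x̄.
Σxᵢ = 164.76 + 168.03 + 165.50 + 166.63 + 165.10 + 166.46 + 169.21 + 163.25 = 1328.94, so n·x̄ = 1328.94.
σ₀² = 7.67² = 58.8289, σ² = 2.26² = 5.1076; σ² + n·σ₀² = 5.1076 + 8·58.8289 = 475.7388.
Posterior mean = (μ₀/σ₀² + n·x̄/σ²)/(1/σ₀² + n/σ²) = (σ²·μ₀ + σ₀²·n·x̄)/(σ² + n·σ₀²) = (5.1076·166.73 + 58.8289·1328.94)/475.7388 = 79031.668514/475.7388 = 166.1241.

166.1241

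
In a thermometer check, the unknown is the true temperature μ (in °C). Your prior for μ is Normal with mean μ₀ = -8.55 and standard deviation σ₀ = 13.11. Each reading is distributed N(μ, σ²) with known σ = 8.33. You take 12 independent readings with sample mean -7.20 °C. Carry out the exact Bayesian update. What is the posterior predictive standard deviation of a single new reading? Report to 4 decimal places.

For Normal data with known variance σ², a Normal(μ₀, σ₀²) prior on μ is conjugate. Posterior precision = 1/σ₀² + n/σ²; posterior mean is the precision-weighted average of μ₀ and x̄.
σ₀² = 13.11² = 171.8721, σ² = 8.33² = 69.3889; σ² + n·σ₀² = 69.3889 + 12·171.8721 = 2131.8541.
Posterior precision = 1/σ₀² + n/σ² = 1/171.8721 + 12/69.3889 = (σ² + n·σ₀²)/(σ₀²σ²) = 2131.8541/(171.8721·69.3889); posterior variance σₙ² = σ₀²σ²/(σ² + n·σ₀²) = 171.8721·69.3889/2131.8541 = 5.594199.
Predictive variance for one new observation = σₙ² + σ² = 171.8721·69.3889/2131.8541 + 69.3889 = σ²·(σ₀² + 2131.8541)/2131.8541 = 69.3889·2303.7262/2131.8541 = 74.983099; SD = √(69.3889·2303.7262/2131.8541) = 8.6593.

8.6593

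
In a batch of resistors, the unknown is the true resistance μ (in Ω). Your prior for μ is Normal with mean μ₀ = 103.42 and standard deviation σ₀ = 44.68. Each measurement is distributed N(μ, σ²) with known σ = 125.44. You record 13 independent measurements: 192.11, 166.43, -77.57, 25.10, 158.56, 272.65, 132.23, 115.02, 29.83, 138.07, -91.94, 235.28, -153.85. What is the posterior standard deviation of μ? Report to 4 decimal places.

27.4504

For Normal data with known variance σ², a Normal(μ₀, σ₀²) prior on μ is conjugate. Posterior precision = 1/σ₀² + n/σ²; posterior mean is the precision-weighted average of μ₀ and x̄.
σ₀² = 44.68² = 1996.3024, σ² = 125.44² = 15735.1936; σ² + n·σ₀² = 15735.1936 + 13·1996.3024 = 41687.1248.
Posterior precision = 1/σ₀² + n/σ² = 1/1996.3024 + 13/15735.1936 = (σ² + n·σ₀²)/(σ₀²σ²) = 41687.1248/(1996.3024·15735.1936); posterior variance σₙ² = σ₀²σ²/(σ² + n·σ₀²) = 1996.3024·15735.1936/41687.1248 = 753.522938.
Posterior SD = √σₙ² = √(1996.3024·15735.1936/41687.1248) = 27.4504.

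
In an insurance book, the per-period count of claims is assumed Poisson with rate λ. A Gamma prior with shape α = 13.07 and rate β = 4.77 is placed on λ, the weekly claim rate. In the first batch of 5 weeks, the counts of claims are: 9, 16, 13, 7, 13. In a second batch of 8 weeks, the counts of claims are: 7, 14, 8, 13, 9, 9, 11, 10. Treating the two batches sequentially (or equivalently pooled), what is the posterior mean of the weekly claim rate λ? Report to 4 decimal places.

8.5577

With a Gamma(shape α, rate β) prior, the Poisson likelihood is conjugate: the posterior is Gamma(α + ΣXᵢ, β + n).
Batch 1: sum of counts S = 58 over n = 5 weeks.
After batch 1: Gamma(α+S, β+n) = Gamma(13.07+58, 4.77+5) = Gamma(71.07, 9.77).
Batch 2: sum of counts S = 81 over n = 8 weeks.
After batch 2: Gamma(α+S, β+n) = Gamma(71.07+81, 9.77+8) = Gamma(152.07, 17.77).
Posterior mean = α/β = 152.07/17.77 = 8.5577.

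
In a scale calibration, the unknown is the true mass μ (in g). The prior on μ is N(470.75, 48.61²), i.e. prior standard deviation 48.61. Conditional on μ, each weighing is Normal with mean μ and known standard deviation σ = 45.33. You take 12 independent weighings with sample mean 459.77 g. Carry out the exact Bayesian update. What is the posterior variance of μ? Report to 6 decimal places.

For Normal data with known variance σ², a Normal(μ₀, σ₀²) prior on μ is conjugate. Posterior precision = 1/σ₀² + n/σ²; posterior mean is the precision-weighted average of μ₀ and x̄.
σ₀² = 48.61² = 2362.9321, σ² = 45.33² = 2054.8089; σ² + n·σ₀² = 2054.8089 + 12·2362.9321 = 30409.9941.
Posterior precision = 1/σ₀² + n/σ² = 1/2362.9321 + 12/2054.8089 = (σ² + n·σ₀²)/(σ₀²σ²) = 30409.9941/(2362.9321·2054.8089); posterior variance σₙ² = σ₀²σ²/(σ² + n·σ₀²) = 2362.9321·2054.8089/30409.9941 = 159.663757.

159.663757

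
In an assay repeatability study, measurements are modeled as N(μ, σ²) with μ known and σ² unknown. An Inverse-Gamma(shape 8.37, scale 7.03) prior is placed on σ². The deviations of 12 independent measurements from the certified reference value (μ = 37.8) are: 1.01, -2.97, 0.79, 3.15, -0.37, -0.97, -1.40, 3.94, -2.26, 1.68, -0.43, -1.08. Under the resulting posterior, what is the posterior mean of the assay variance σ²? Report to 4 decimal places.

With known mean μ and an Inverse-Gamma(α, β) prior on σ², the Normal likelihood is conjugate: posterior is Inv-Gamma(α + n/2, β + Σ(xᵢ−μ)²/2).
Σ(xᵢ−μ)² = (1.01)² + (-2.97)² + (0.79)² + (3.15)² + (-0.37)² + (-0.97)² + (-1.40)² + (3.94)² + (-2.26)² + (1.68)² + (-0.43)² + (-1.08)² = 48.2303.
Posterior: Inv-Gamma(8.37 + 12/2, 7.03 + 48.2303/2) = Inv-Gamma(14.37, 31.14515).
E[σ²|data] = β/(α−1) = 31.14515/13.37 = 2.3295.

2.3295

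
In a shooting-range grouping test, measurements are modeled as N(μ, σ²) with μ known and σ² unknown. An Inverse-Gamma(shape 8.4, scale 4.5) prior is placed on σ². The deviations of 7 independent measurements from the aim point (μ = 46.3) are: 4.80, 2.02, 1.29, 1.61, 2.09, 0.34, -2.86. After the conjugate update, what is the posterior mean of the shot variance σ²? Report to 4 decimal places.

2.4330

With known mean μ and an Inverse-Gamma(α, β) prior on σ², the Normal likelihood is conjugate: posterior is Inv-Gamma(α + n/2, β + Σ(xᵢ−μ)²/2).
Σ(xᵢ−μ)² = (4.80)² + (2.02)² + (1.29)² + (1.61)² + (2.09)² + (0.34)² + (-2.86)² = 44.0399.
Posterior: Inv-Gamma(8.4 + 7/2, 4.5 + 44.0399/2) = Inv-Gamma(11.90, 26.51995).
E[σ²|data] = β/(α−1) = 26.51995/10.90 = 2.4330.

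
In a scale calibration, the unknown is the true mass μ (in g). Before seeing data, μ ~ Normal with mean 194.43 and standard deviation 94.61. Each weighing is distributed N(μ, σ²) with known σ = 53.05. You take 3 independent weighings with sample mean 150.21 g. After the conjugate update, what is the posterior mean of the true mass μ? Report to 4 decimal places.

For Normal data with known variance σ², a Normal(μ₀, σ₀²) prior on μ is conjugate. Posterior precision = 1/σ₀² + n/σ²; posterior mean is the precision-weighted average of μ₀ and x̄.
n·x̄ = 3·150.21 = 450.63.
σ₀² = 94.61² = 8951.0521, σ² = 53.05² = 2814.3025; σ² + n·σ₀² = 2814.3025 + 3·8951.0521 = 29667.4588.
Posterior mean = (μ₀/σ₀² + n·x̄/σ²)/(1/σ₀² + n/σ²) = (σ²·μ₀ + σ₀²·n·x̄)/(σ² + n·σ₀²) = (2814.3025·194.43 + 8951.0521·450.63)/29667.4588 = 4580797.442898/29667.4588 = 154.4048.

154.4048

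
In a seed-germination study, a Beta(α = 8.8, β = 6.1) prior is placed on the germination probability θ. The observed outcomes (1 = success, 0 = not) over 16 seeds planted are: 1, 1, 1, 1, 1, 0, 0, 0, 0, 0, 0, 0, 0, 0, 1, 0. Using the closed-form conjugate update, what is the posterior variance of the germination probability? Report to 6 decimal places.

The Beta prior is conjugate to a Binomial/Bernoulli likelihood; the update adds successes to α and failures to β.
Posterior: Beta(α+k, β+n−k) = Beta(8.8+6, 6.1+10) = Beta(14.8, 16.1).
Var = αβ/((α+β)²(α+β+1)) = 14.8·16.1/(30.9²·31.9) = 0.007823.

0.007823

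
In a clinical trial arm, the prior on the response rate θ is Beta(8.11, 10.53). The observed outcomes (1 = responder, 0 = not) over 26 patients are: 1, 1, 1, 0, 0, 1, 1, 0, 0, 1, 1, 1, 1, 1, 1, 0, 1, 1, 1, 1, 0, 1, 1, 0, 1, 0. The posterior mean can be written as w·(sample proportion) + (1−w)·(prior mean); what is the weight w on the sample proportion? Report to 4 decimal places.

The Beta prior is conjugate to a Binomial/Bernoulli likelihood; the update adds successes to α and failures to β.
Posterior mean = (α₀+k)/(α₀+β₀+n) = [n/(α₀+β₀+n)]·(k/n) + [(α₀+β₀)/(α₀+β₀+n)]·α₀/(α₀+β₀), so only n and the prior enter the weight.
The weight on the data is w = n/(α₀+β₀+n) = 26/(8.11+10.53+26) = 26/44.64 = 0.5824.

0.5824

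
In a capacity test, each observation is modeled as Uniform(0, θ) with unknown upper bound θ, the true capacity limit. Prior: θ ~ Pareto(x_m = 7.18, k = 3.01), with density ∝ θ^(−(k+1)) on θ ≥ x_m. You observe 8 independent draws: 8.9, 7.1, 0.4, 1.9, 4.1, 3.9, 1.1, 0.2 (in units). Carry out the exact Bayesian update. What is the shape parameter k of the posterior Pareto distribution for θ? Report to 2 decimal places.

A Pareto(scale x_m, shape k) prior on the upper bound θ of Uniform(0, θ) is conjugate: posterior is Pareto(max(x_m, max xᵢ), k + n).
Sample maximum = 8.9; prior scale x_m = 7.18 → posterior scale = max = 8.90.
Posterior shape = 3.01 + 8 = 11.01.
Posterior shape k = 11.01.

11.01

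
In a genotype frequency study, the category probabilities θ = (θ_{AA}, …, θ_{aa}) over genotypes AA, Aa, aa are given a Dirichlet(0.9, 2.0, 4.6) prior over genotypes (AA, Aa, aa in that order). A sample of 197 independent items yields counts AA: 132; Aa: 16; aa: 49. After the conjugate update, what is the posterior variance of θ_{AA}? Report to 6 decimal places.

0.001107

The Dirichlet prior is conjugate to the Multinomial likelihood: each posterior αⱼ = prior αⱼ + observed count nⱼ.
Posterior concentration: (132.9, 18.0, 53.6), total = 204.5.
Var[θ_j] = α_j(Σα−α_j)/((Σα)²(Σα+1)) = 132.9·71.6/(204.5²·205.5) = 0.001107.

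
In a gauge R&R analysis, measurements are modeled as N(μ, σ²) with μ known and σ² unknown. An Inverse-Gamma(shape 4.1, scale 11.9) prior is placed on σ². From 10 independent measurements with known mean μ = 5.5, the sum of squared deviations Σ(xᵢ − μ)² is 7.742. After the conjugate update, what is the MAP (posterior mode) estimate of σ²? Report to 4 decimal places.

With known mean μ and an Inverse-Gamma(α, β) prior on σ², the Normal likelihood is conjugate: posterior is Inv-Gamma(α + n/2, β + Σ(xᵢ−μ)²/2).
Posterior: Inv-Gamma(4.1 + 10/2, 11.9 + 7.742/2) = Inv-Gamma(9.10, 15.7710).
Mode = β/(α+1) = 15.7710/10.10 = 1.5615.

1.5615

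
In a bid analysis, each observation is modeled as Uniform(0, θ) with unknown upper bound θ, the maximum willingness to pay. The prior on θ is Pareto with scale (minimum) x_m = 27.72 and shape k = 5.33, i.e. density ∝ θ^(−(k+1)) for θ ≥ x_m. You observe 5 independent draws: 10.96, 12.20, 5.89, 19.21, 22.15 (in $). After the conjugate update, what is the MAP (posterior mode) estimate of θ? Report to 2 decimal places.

27.72

A Pareto(scale x_m, shape k) prior on the upper bound θ of Uniform(0, θ) is conjugate: posterior is Pareto(max(x_m, max xᵢ), k + n).
Sample maximum = 22.15; prior scale x_m = 27.72 → posterior scale = max = 27.72.
Posterior shape = 5.33 + 5 = 10.33.
The Pareto density is decreasing on [x_m, ∞), so the mode is x_m = 27.72.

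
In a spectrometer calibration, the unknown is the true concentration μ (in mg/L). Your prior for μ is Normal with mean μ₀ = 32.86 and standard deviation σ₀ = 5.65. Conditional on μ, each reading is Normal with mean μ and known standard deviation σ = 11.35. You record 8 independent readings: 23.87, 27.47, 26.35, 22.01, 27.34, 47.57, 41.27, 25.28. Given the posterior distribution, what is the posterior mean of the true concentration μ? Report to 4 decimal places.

For Normal data with known variance σ², a Normal(μ₀, σ₀²) prior on μ is conjugate. Posterior precision = 1/σ₀² + n/σ²; posterior mean is the precision-weighted average of μ₀ and x̄.
Σxᵢ = 23.87 + 27.47 + 26.35 + 22.01 + 27.34 + 47.57 + 41.27 + 25.28 = 241.16, so n·x̄ = 241.16.
σ₀² = 5.65² = 31.9225, σ² = 11.35² = 128.8225; σ² + n·σ₀² = 128.8225 + 8·31.9225 = 384.2025.
Posterior mean = (μ₀/σ₀² + n·x̄/σ²)/(1/σ₀² + n/σ²) = (σ²·μ₀ + σ₀²·n·x̄)/(σ² + n·σ₀²) = (128.8225·32.86 + 31.9225·241.16)/384.2025 = 11931.53745/384.2025 = 31.0553.

31.0553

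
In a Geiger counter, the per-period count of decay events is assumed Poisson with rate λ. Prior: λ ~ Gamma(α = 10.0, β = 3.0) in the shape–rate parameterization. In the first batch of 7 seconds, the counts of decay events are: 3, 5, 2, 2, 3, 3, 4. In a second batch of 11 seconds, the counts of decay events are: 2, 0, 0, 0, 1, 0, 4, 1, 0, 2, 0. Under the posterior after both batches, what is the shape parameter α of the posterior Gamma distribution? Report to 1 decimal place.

42.0

With a Gamma(shape α, rate β) prior, the Poisson likelihood is conjugate: the posterior is Gamma(α + ΣXᵢ, β + n).
Batch 1: sum of counts S = 22 over n = 7 seconds.
After batch 1: Gamma(α+S, β+n) = Gamma(10.0+22, 3.0+7) = Gamma(32.0, 10.0).
Batch 2: sum of counts S = 10 over n = 11 seconds.
After batch 2: Gamma(α+S, β+n) = Gamma(32.0+10, 10.0+11) = Gamma(42.0, 21.0).
Posterior α = 42.0.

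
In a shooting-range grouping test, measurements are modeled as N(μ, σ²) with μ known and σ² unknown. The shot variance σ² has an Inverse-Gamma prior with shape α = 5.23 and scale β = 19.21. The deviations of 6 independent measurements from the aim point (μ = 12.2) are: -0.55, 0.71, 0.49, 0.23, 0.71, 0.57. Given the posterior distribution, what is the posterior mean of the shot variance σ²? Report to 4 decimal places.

With known mean μ and an Inverse-Gamma(α, β) prior on σ², the Normal likelihood is conjugate: posterior is Inv-Gamma(α + n/2, β + Σ(xᵢ−μ)²/2).
Σ(xᵢ−μ)² = (-0.55)² + (0.71)² + (0.49)² + (0.23)² + (0.71)² + (0.57)² = 1.9286.
Posterior: Inv-Gamma(5.23 + 6/2, 19.21 + 1.9286/2) = Inv-Gamma(8.23, 20.17430).
E[σ²|data] = β/(α−1) = 20.17430/7.23 = 2.7904.

2.7904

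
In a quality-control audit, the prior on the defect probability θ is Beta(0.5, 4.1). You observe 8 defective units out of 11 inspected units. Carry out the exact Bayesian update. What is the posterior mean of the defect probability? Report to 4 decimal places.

0.5449

The Beta prior is conjugate to a Binomial/Bernoulli likelihood; the update adds successes to α and failures to β.
Posterior: Beta(α+k, β+n−k) = Beta(0.5+8, 4.1+3) = Beta(8.5, 7.1).
Posterior mean = α/(α+β) = 8.5/15.6 = 0.5449.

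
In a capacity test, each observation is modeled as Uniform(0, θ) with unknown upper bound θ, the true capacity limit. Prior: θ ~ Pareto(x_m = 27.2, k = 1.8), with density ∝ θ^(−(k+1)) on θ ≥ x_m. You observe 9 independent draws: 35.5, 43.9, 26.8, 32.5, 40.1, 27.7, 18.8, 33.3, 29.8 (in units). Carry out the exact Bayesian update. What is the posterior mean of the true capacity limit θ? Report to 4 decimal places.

48.3796

A Pareto(scale x_m, shape k) prior on the upper bound θ of Uniform(0, θ) is conjugate: posterior is Pareto(max(x_m, max xᵢ), k + n).
Sample maximum = 43.9; prior scale x_m = 27.2 → posterior scale = max = 43.9.
Posterior shape = 1.8 + 9 = 10.8.
E[θ|data] = k·x_m/(k−1) = 10.8·43.9/9.8 = 48.3796.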